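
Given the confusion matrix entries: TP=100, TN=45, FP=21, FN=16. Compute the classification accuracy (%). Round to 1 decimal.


Accuracy = (TP + TN) / (TP + TN + FP + FN) * 100
= (100 + 45) / (100 + 45 + 21 + 16)
= 145 / 182
= 0.7967
= 79.7%

79.7


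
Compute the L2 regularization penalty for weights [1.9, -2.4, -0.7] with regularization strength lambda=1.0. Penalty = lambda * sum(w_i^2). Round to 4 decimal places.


Squaring each weight:
1.9^2 = 3.61
(-2.4)^2 = 5.76
(-0.7)^2 = 0.49
Sum of squares = 9.86
Penalty = 1.0 * 9.86 = 9.8600

9.8600


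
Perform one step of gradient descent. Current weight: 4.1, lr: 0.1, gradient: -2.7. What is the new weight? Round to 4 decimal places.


w_new = w_old - lr * gradient
= 4.1 - 0.1 * -2.7
= 4.1 - (-0.27)
= 4.3700

4.3700


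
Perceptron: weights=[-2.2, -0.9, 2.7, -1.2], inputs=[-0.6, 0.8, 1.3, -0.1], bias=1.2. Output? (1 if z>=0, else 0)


z = w . x + b
= -2.2*-0.6 + -0.9*0.8 + 2.7*1.3 + -1.2*-0.1 + 1.2
= 1.32 + -0.72 + 3.51 + 0.12 + 1.2
= 4.23 + 1.2
= 5.43
Since z = 5.43 >= 0, output = 1

1


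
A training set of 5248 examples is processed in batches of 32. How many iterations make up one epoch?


Iterations per epoch = dataset_size / batch_size
= 5248 / 32
= 164

164


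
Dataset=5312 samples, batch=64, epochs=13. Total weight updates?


Iterations per epoch = 5312 / 64 = 83
Total updates = iterations_per_epoch * epochs
= 83 * 13
= 1079

1079


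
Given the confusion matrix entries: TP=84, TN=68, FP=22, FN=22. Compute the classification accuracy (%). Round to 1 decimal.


Accuracy = (TP + TN) / (TP + TN + FP + FN) * 100
= (84 + 68) / (84 + 68 + 22 + 22)
= 152 / 196
= 0.7755
= 77.6%

77.6


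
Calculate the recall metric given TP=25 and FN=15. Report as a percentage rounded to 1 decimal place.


Recall = TP / (TP + FN) * 100
= 25 / (25 + 15)
= 25 / 40
= 0.625
= 62.5%

62.5


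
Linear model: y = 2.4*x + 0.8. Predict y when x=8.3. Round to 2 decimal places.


y = 2.4 * 8.3 + (0.8)
= 19.92 + (0.8)
= 20.72

20.72


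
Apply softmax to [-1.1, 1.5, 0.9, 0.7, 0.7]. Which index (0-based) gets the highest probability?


Softmax is a monotonic transformation, so it preserves the argmax.
We need to find the index of the maximum logit.
Index 0: -1.1
Index 1: 1.5
Index 2: 0.9
Index 3: 0.7
Index 4: 0.7
Maximum logit = 1.5 at index 1

1


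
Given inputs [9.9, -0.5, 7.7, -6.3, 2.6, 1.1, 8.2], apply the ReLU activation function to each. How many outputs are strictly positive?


ReLU(x) = max(0, x) for each element:
ReLU(9.9) = 9.9
ReLU(-0.5) = 0
ReLU(7.7) = 7.7
ReLU(-6.3) = 0
ReLU(2.6) = 2.6
ReLU(1.1) = 1.1
ReLU(8.2) = 8.2
Active neurons (>0): 5

5


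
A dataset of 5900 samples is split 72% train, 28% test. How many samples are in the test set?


Train samples = 5900 * 72% = 4248
Test samples = 5900 - 4248
= 1652

1652


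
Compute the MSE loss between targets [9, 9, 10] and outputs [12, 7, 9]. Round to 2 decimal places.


Differences: [-3, 2, 1]
Squared errors: [9, 4, 1]
Sum of squared errors = 14
MSE = 14 / 3 = 4.67

4.67


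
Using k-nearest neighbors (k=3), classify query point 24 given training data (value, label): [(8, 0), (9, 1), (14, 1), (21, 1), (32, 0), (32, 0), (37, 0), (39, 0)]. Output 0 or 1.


Distances from query 24:
Point 21 (class 1): distance = 3
Point 32 (class 0): distance = 8
Point 32 (class 0): distance = 8
K=3 nearest neighbors: classes = [1, 0, 0]
Votes for class 1: 1 / 3
Majority vote => class 0

0


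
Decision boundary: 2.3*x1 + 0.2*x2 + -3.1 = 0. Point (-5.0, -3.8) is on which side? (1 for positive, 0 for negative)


Compute 2.3 * -5.0 + 0.2 * -3.8 + -3.1
= -11.5 + -0.76 + -3.1
= -15.36
Since -15.36 < 0, the point is on the negative side.

0


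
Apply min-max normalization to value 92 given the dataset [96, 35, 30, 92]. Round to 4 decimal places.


Min = 30, Max = 96
Range = 96 - 30 = 66
Scaled = (x - min) / (max - min)
= (92 - 30) / 66
= 62 / 66
= 0.9394

0.9394


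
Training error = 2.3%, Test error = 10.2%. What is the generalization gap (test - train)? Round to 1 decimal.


Generalization gap = test_error - train_error
= 10.2 - 2.3
= 7.9%
A moderate gap.

7.9


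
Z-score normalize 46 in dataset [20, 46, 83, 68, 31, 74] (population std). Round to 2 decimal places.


Mean = (20 + 46 + 83 + 68 + 31 + 74) / 6 = 53.6667
Variance = sum((x_i - mean)^2) / n = 530.8889
Std = sqrt(530.8889) = 23.041
Z = (x - mean) / std
= (46 - 53.6667) / 23.041
= -7.6667 / 23.041
= -0.33

-0.33


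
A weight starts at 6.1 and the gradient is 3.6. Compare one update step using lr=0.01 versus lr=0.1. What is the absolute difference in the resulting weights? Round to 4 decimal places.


With lr=0.01: w_new = 6.1 - 0.01 * 3.6 = 6.064
With lr=0.1: w_new = 6.1 - 0.1 * 3.6 = 5.74
Absolute difference = |6.064 - 5.74|
= 0.3240

0.3240


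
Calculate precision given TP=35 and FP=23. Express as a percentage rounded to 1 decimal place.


Precision = TP / (TP + FP) * 100
= 35 / (35 + 23)
= 35 / 58
= 0.6034
= 60.3%

60.3


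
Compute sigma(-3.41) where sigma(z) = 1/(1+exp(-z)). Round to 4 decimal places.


sigmoid(z) = 1 / (1 + exp(-z))
exp(-(-3.41)) = exp(3.41) = 30.2652
1 + 30.2652 = 31.2652
1 / 31.2652 = 0.0320

0.0320


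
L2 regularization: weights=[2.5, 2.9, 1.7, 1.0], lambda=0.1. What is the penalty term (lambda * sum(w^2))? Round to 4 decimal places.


Squaring each weight:
2.5^2 = 6.25
2.9^2 = 8.41
1.7^2 = 2.89
1.0^2 = 1.0
Sum of squares = 18.55
Penalty = 0.1 * 18.55 = 1.8550

1.8550


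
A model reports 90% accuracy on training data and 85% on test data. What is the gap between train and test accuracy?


Gap = train_accuracy - test_accuracy
= 90 - 85
= 5%
This moderate gap may indicate mild overfitting.

5


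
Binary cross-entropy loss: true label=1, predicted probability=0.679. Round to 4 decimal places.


For y=1: Loss = -log(p)
= -log(0.679)
= -(-0.3871)
= 0.3871

0.3871


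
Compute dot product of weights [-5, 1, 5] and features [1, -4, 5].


Element-wise products:
-5 * 1 = -5
1 * -4 = -4
5 * 5 = 25
Sum = -5 + -4 + 25
= 16

16


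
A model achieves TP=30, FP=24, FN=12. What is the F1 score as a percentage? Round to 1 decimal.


Precision = TP / (TP + FP) = 30 / 54 = 0.5556
Recall = TP / (TP + FN) = 30 / 42 = 0.7143
F1 = 2 * P * R / (P + R)
= 2 * 0.5556 * 0.7143 / (0.5556 + 0.7143)
= 0.7937 / 1.2698
= 0.625
As percentage: 62.5%

62.5


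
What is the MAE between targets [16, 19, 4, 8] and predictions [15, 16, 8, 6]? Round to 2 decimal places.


Absolute errors: [1, 3, 4, 2]
Sum of absolute errors = 10
MAE = 10 / 4 = 2.50

2.50


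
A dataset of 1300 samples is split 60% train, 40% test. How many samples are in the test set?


Train samples = 1300 * 60% = 780
Test samples = 1300 - 780
= 520

520


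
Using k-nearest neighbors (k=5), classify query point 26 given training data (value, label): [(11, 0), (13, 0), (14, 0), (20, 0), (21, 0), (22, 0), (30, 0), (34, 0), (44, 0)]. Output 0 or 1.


Distances from query 26:
Point 22 (class 0): distance = 4
Point 30 (class 0): distance = 4
Point 21 (class 0): distance = 5
Point 20 (class 0): distance = 6
Point 34 (class 0): distance = 8
K=5 nearest neighbors: classes = [0, 0, 0, 0, 0]
Votes for class 1: 0 / 5
Majority vote => class 0

0


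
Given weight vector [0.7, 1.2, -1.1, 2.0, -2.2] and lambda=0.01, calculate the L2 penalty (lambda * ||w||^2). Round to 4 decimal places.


Squaring each weight:
0.7^2 = 0.49
1.2^2 = 1.44
(-1.1)^2 = 1.21
2.0^2 = 4.0
(-2.2)^2 = 4.84
Sum of squares = 11.98
Penalty = 0.01 * 11.98 = 0.1198

0.1198


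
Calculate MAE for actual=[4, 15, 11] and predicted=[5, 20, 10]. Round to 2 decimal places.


Absolute errors: [1, 5, 1]
Sum of absolute errors = 7
MAE = 7 / 3 = 2.33

2.33


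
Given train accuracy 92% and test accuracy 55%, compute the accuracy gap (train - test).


Gap = train_accuracy - test_accuracy
= 92 - 55
= 37%
This large gap strongly indicates overfitting.

37


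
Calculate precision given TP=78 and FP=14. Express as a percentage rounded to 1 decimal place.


Precision = TP / (TP + FP) * 100
= 78 / (78 + 14)
= 78 / 92
= 0.8478
= 84.8%

84.8


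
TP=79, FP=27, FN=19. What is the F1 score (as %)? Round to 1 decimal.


Precision = TP / (TP + FP) = 79 / 106 = 0.7453
Recall = TP / (TP + FN) = 79 / 98 = 0.8061
F1 = 2 * P * R / (P + R)
= 2 * 0.7453 * 0.8061 / (0.7453 + 0.8061)
= 1.2016 / 1.5514
= 0.7745
As percentage: 77.5%

77.5


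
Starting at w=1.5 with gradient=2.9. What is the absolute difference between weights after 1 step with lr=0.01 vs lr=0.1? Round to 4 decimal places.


With lr=0.01: w_new = 1.5 - 0.01 * 2.9 = 1.471
With lr=0.1: w_new = 1.5 - 0.1 * 2.9 = 1.21
Absolute difference = |1.471 - 1.21|
= 0.2610

0.2610


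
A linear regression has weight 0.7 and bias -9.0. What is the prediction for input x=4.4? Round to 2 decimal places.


y = 0.7 * 4.4 + (-9.0)
= 3.08 + (-9.0)
= -5.92

-5.92


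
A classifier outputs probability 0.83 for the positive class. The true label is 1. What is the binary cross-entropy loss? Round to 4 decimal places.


For y=1: Loss = -log(p)
= -log(0.83)
= -(-0.1863)
= 0.1863

0.1863


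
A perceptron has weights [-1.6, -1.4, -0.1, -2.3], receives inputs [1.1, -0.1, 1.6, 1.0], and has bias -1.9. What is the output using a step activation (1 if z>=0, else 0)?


z = w . x + b
= -1.6*1.1 + -1.4*-0.1 + -0.1*1.6 + -2.3*1.0 + -1.9
= -1.76 + 0.14 + -0.16 + -2.3 + -1.9
= -4.08 + -1.9
= -5.98
Since z = -5.98 < 0, output = 0

0


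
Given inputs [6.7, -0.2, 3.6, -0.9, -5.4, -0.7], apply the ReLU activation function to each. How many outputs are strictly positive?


ReLU(x) = max(0, x) for each element:
ReLU(6.7) = 6.7
ReLU(-0.2) = 0
ReLU(3.6) = 3.6
ReLU(-0.9) = 0
ReLU(-5.4) = 0
ReLU(-0.7) = 0
Active neurons (>0): 2

2


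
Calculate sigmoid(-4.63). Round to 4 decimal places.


sigmoid(z) = 1 / (1 + exp(-z))
exp(-(-4.63)) = exp(4.63) = 102.5141
1 + 102.5141 = 103.5141
1 / 103.5141 = 0.0097

0.0097


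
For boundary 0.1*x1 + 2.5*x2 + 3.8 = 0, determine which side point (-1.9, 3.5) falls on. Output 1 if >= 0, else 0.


Compute 0.1 * -1.9 + 2.5 * 3.5 + 3.8
= -0.19 + 8.75 + 3.8
= 12.36
Since 12.36 >= 0, the point is on the positive side.

1


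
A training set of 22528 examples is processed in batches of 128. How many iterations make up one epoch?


Iterations per epoch = dataset_size / batch_size
= 22528 / 128
= 176

176


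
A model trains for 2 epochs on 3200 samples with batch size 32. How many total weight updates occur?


Iterations per epoch = 3200 / 32 = 100
Total updates = iterations_per_epoch * epochs
= 100 * 2
= 200

200


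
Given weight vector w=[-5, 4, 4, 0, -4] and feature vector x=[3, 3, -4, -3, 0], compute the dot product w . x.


Element-wise products:
-5 * 3 = -15
4 * 3 = 12
4 * -4 = -16
0 * -3 = 0
-4 * 0 = 0
Sum = -15 + 12 + -16 + 0 + 0
= -19

-19


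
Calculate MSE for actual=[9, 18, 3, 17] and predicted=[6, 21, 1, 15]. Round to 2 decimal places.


Differences: [3, -3, 2, 2]
Squared errors: [9, 9, 4, 4]
Sum of squared errors = 26
MSE = 26 / 4 = 6.50

6.50


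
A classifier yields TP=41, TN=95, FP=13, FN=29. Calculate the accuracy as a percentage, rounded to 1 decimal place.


Accuracy = (TP + TN) / (TP + TN + FP + FN) * 100
= (41 + 95) / (41 + 95 + 13 + 29)
= 136 / 178
= 0.764
= 76.4%

76.4


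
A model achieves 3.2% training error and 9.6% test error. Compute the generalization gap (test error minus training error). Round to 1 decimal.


Generalization gap = test_error - train_error
= 9.6 - 3.2
= 6.4%
A moderate gap.

6.4


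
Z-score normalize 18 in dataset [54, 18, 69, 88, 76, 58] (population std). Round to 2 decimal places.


Mean = (54 + 18 + 69 + 88 + 76 + 58) / 6 = 60.5
Variance = sum((x_i - mean)^2) / n = 487.25
Std = sqrt(487.25) = 22.0737
Z = (x - mean) / std
= (18 - 60.5) / 22.0737
= -42.5 / 22.0737
= -1.93

-1.93


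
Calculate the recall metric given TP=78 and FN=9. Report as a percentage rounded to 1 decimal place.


Recall = TP / (TP + FN) * 100
= 78 / (78 + 9)
= 78 / 87
= 0.8966
= 89.7%

89.7


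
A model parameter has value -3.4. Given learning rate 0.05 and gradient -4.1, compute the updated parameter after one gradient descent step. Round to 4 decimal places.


w_new = w_old - lr * gradient
= -3.4 - 0.05 * -4.1
= -3.4 - (-0.205)
= -3.1950

-3.1950


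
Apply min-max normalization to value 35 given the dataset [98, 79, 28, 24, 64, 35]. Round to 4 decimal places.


Min = 24, Max = 98
Range = 98 - 24 = 74
Scaled = (x - min) / (max - min)
= (35 - 24) / 74
= 11 / 74
= 0.1486

0.1486


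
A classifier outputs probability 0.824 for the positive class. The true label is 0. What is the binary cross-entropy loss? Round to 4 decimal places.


For y=0: Loss = -log(1-p)
= -log(1 - 0.824)
= -log(0.176)
= -(-1.7373)
= 1.7373

1.7373


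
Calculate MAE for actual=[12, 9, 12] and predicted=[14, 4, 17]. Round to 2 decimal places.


Absolute errors: [2, 5, 5]
Sum of absolute errors = 12
MAE = 12 / 3 = 4.00

4.00


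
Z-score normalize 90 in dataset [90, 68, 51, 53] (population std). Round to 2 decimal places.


Mean = (90 + 68 + 51 + 53) / 4 = 65.5
Variance = sum((x_i - mean)^2) / n = 243.25
Std = sqrt(243.25) = 15.5965
Z = (x - mean) / std
= (90 - 65.5) / 15.5965
= 24.5 / 15.5965
= 1.57

1.57


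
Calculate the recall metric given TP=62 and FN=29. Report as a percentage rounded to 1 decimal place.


Recall = TP / (TP + FN) * 100
= 62 / (62 + 29)
= 62 / 91
= 0.6813
= 68.1%

68.1


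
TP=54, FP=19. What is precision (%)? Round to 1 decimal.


Precision = TP / (TP + FP) * 100
= 54 / (54 + 19)
= 54 / 73
= 0.7397
= 74.0%

74.0


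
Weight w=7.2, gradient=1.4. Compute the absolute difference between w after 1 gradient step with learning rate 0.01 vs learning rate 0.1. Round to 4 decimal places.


With lr=0.01: w_new = 7.2 - 0.01 * 1.4 = 7.186
With lr=0.1: w_new = 7.2 - 0.1 * 1.4 = 7.06
Absolute difference = |7.186 - 7.06|
= 0.1260

0.1260


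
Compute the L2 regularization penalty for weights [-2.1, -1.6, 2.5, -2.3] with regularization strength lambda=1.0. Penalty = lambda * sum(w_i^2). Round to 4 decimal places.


Squaring each weight:
(-2.1)^2 = 4.41
(-1.6)^2 = 2.56
2.5^2 = 6.25
(-2.3)^2 = 5.29
Sum of squares = 18.51
Penalty = 1.0 * 18.51 = 18.5100

18.5100


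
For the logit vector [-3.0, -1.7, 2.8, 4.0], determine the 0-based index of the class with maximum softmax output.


Softmax is a monotonic transformation, so it preserves the argmax.
We need to find the index of the maximum logit.
Index 0: -3.0
Index 1: -1.7
Index 2: 2.8
Index 3: 4.0
Maximum logit = 4.0 at index 3

3


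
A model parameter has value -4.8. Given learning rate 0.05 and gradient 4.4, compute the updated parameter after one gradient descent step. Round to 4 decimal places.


w_new = w_old - lr * gradient
= -4.8 - 0.05 * 4.4
= -4.8 - (0.22)
= -5.0200

-5.0200


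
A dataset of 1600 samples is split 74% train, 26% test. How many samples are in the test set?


Train samples = 1600 * 74% = 1184
Test samples = 1600 - 1184
= 416

416


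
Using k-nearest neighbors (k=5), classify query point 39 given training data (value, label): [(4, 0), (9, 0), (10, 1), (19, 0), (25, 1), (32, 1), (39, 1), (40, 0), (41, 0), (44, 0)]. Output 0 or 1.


Distances from query 39:
Point 39 (class 1): distance = 0
Point 40 (class 0): distance = 1
Point 41 (class 0): distance = 2
Point 44 (class 0): distance = 5
Point 32 (class 1): distance = 7
K=5 nearest neighbors: classes = [1, 0, 0, 0, 1]
Votes for class 1: 2 / 5
Majority vote => class 0

0


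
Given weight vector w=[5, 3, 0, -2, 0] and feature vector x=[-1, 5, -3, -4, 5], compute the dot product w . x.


Element-wise products:
5 * -1 = -5
3 * 5 = 15
0 * -3 = 0
-2 * -4 = 8
0 * 5 = 0
Sum = -5 + 15 + 0 + 8 + 0
= 18

18


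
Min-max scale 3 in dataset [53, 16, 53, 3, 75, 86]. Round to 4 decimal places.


Min = 3, Max = 86
Range = 86 - 3 = 83
Scaled = (x - min) / (max - min)
= (3 - 3) / 83
= 0 / 83
= 0.0000

0.0000


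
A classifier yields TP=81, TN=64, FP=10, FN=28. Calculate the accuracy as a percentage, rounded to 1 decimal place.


Accuracy = (TP + TN) / (TP + TN + FP + FN) * 100
= (81 + 64) / (81 + 64 + 10 + 28)
= 145 / 183
= 0.7923
= 79.2%

79.2


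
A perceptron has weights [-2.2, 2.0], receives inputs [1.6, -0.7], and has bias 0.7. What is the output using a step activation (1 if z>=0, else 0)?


z = w . x + b
= -2.2*1.6 + 2.0*-0.7 + 0.7
= -3.52 + -1.4 + 0.7
= -4.92 + 0.7
= -4.22
Since z = -4.22 < 0, output = 0

0


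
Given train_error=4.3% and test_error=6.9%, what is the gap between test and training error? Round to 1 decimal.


Generalization gap = test_error - train_error
= 6.9 - 4.3
= 2.6%
A moderate gap.

2.6


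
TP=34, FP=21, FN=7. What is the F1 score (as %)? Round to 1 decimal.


Precision = TP / (TP + FP) = 34 / 55 = 0.6182
Recall = TP / (TP + FN) = 34 / 41 = 0.8293
F1 = 2 * P * R / (P + R)
= 2 * 0.6182 * 0.8293 / (0.6182 + 0.8293)
= 1.0253 / 1.4475
= 0.7083
As percentage: 70.8%

70.8


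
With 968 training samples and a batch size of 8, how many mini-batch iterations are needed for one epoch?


Iterations per epoch = dataset_size / batch_size
= 968 / 8
= 121

121


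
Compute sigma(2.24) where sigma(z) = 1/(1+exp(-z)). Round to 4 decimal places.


sigmoid(z) = 1 / (1 + exp(-z))
exp(-(2.24)) = exp(-2.24) = 0.1065
1 + 0.1065 = 1.1065
1 / 1.1065 = 0.9038

0.9038


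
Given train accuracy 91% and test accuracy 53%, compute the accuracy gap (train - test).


Gap = train_accuracy - test_accuracy
= 91 - 53
= 38%
This large gap strongly indicates overfitting.

38


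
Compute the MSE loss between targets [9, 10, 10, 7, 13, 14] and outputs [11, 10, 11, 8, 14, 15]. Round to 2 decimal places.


Differences: [-2, 0, -1, -1, -1, -1]
Squared errors: [4, 0, 1, 1, 1, 1]
Sum of squared errors = 8
MSE = 8 / 6 = 1.33

1.33


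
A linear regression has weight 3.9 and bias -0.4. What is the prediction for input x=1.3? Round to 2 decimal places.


y = 3.9 * 1.3 + (-0.4)
= 5.07 + (-0.4)
= 4.67

4.67


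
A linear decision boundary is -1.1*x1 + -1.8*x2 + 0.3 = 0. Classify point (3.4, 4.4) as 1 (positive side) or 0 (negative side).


Compute -1.1 * 3.4 + -1.8 * 4.4 + 0.3
= -3.74 + -7.92 + 0.3
= -11.36
Since -11.36 < 0, the point is on the negative side.

0


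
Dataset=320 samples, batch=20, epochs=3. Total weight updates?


Iterations per epoch = 320 / 20 = 16
Total updates = iterations_per_epoch * epochs
= 16 * 3
= 48

48


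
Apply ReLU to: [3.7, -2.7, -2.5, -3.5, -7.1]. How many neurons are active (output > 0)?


ReLU(x) = max(0, x) for each element:
ReLU(3.7) = 3.7
ReLU(-2.7) = 0
ReLU(-2.5) = 0
ReLU(-3.5) = 0
ReLU(-7.1) = 0
Active neurons (>0): 1

1


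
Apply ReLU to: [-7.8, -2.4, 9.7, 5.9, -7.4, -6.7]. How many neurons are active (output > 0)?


ReLU(x) = max(0, x) for each element:
ReLU(-7.8) = 0
ReLU(-2.4) = 0
ReLU(9.7) = 9.7
ReLU(5.9) = 5.9
ReLU(-7.4) = 0
ReLU(-6.7) = 0
Active neurons (>0): 2

2


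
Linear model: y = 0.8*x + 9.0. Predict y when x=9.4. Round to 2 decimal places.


y = 0.8 * 9.4 + (9.0)
= 7.52 + (9.0)
= 16.52

16.52


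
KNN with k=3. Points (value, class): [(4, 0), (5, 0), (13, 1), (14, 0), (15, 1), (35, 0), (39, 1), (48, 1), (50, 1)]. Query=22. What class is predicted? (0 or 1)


Distances from query 22:
Point 15 (class 1): distance = 7
Point 14 (class 0): distance = 8
Point 13 (class 1): distance = 9
K=3 nearest neighbors: classes = [1, 0, 1]
Votes for class 1: 2 / 3
Majority vote => class 1

1


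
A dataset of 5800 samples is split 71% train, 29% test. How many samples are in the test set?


Train samples = 5800 * 71% = 4118
Test samples = 5800 - 4118
= 1682

1682


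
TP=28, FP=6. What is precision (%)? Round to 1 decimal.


Precision = TP / (TP + FP) * 100
= 28 / (28 + 6)
= 28 / 34
= 0.8235
= 82.4%

82.4


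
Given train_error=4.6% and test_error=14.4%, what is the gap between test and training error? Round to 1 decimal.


Generalization gap = test_error - train_error
= 14.4 - 4.6
= 9.8%
A moderate gap.

9.8


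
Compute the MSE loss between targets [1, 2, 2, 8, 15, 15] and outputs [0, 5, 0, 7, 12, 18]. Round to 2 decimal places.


Differences: [1, -3, 2, 1, 3, -3]
Squared errors: [1, 9, 4, 1, 9, 9]
Sum of squared errors = 33
MSE = 33 / 6 = 5.50

5.50


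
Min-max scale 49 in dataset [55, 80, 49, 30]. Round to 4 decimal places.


Min = 30, Max = 80
Range = 80 - 30 = 50
Scaled = (x - min) / (max - min)
= (49 - 30) / 50
= 19 / 50
= 0.3800

0.3800


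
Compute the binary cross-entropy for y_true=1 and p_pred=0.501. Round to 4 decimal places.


For y=1: Loss = -log(p)
= -log(0.501)
= -(-0.6911)
= 0.6911

0.6911


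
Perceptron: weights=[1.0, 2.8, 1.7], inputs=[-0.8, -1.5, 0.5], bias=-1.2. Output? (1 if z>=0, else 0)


z = w . x + b
= 1.0*-0.8 + 2.8*-1.5 + 1.7*0.5 + -1.2
= -0.8 + -4.2 + 0.85 + -1.2
= -4.15 + -1.2
= -5.35
Since z = -5.35 < 0, output = 0

0


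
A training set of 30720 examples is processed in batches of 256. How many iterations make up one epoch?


Iterations per epoch = dataset_size / batch_size
= 30720 / 256
= 120

120


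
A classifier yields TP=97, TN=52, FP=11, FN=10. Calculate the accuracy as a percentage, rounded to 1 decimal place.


Accuracy = (TP + TN) / (TP + TN + FP + FN) * 100
= (97 + 52) / (97 + 52 + 11 + 10)
= 149 / 170
= 0.8765
= 87.6%

87.6


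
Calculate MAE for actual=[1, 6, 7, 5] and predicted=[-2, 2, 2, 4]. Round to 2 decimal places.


Absolute errors: [3, 4, 5, 1]
Sum of absolute errors = 13
MAE = 13 / 4 = 3.25

3.25


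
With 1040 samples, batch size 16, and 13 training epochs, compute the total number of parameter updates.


Iterations per epoch = 1040 / 16 = 65
Total updates = iterations_per_epoch * epochs
= 65 * 13
= 845

845


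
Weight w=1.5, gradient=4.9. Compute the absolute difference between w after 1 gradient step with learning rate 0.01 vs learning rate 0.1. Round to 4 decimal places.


With lr=0.01: w_new = 1.5 - 0.01 * 4.9 = 1.451
With lr=0.1: w_new = 1.5 - 0.1 * 4.9 = 1.01
Absolute difference = |1.451 - 1.01|
= 0.4410

0.4410


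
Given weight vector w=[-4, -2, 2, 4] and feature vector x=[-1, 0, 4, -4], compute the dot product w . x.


Element-wise products:
-4 * -1 = 4
-2 * 0 = 0
2 * 4 = 8
4 * -4 = -16
Sum = 4 + 0 + 8 + -16
= -4

-4


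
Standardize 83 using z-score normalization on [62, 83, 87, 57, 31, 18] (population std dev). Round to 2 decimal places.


Mean = (62 + 83 + 87 + 57 + 31 + 18) / 6 = 56.3333
Variance = sum((x_i - mean)^2) / n = 632.5556
Std = sqrt(632.5556) = 25.1507
Z = (x - mean) / std
= (83 - 56.3333) / 25.1507
= 26.6667 / 25.1507
= 1.06

1.06


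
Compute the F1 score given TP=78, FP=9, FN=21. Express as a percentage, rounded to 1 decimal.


Precision = TP / (TP + FP) = 78 / 87 = 0.8966
Recall = TP / (TP + FN) = 78 / 99 = 0.7879
F1 = 2 * P * R / (P + R)
= 2 * 0.8966 * 0.7879 / (0.8966 + 0.7879)
= 1.4127 / 1.6844
= 0.8387
As percentage: 83.9%

83.9


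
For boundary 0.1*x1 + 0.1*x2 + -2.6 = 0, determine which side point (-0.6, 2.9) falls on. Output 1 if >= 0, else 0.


Compute 0.1 * -0.6 + 0.1 * 2.9 + -2.6
= -0.06 + 0.29 + -2.6
= -2.37
Since -2.37 < 0, the point is on the negative side.

0


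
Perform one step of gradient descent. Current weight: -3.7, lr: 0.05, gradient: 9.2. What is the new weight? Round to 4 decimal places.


w_new = w_old - lr * gradient
= -3.7 - 0.05 * 9.2
= -3.7 - (0.46)
= -4.1600

-4.1600


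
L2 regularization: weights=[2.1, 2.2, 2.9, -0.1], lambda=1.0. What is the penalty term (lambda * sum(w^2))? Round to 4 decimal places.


Squaring each weight:
2.1^2 = 4.41
2.2^2 = 4.84
2.9^2 = 8.41
(-0.1)^2 = 0.01
Sum of squares = 17.67
Penalty = 1.0 * 17.67 = 17.6700

17.6700


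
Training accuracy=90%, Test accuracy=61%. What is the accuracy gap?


Gap = train_accuracy - test_accuracy
= 90 - 61
= 29%
This large gap strongly indicates overfitting.

29


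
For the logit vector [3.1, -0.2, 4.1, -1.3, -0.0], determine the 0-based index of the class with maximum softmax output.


Softmax is a monotonic transformation, so it preserves the argmax.
We need to find the index of the maximum logit.
Index 0: 3.1
Index 1: -0.2
Index 2: 4.1
Index 3: -1.3
Index 4: -0.0
Maximum logit = 4.1 at index 2

2


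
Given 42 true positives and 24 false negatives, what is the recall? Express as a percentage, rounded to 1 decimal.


Recall = TP / (TP + FN) * 100
= 42 / (42 + 24)
= 42 / 66
= 0.6364
= 63.6%

63.6


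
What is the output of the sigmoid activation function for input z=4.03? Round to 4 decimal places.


sigmoid(z) = 1 / (1 + exp(-z))
exp(-(4.03)) = exp(-4.03) = 0.0178
1 + 0.0178 = 1.0178
1 / 1.0178 = 0.9825

0.9825


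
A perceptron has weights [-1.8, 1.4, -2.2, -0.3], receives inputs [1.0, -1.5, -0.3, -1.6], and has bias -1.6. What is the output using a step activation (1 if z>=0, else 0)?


z = w . x + b
= -1.8*1.0 + 1.4*-1.5 + -2.2*-0.3 + -0.3*-1.6 + -1.6
= -1.8 + -2.1 + 0.66 + 0.48 + -1.6
= -2.76 + -1.6
= -4.36
Since z = -4.36 < 0, output = 0

0


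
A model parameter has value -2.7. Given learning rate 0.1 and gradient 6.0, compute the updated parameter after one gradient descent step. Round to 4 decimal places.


w_new = w_old - lr * gradient
= -2.7 - 0.1 * 6.0
= -2.7 - (0.6)
= -3.3000

-3.3000


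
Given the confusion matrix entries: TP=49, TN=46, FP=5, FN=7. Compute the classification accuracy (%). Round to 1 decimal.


Accuracy = (TP + TN) / (TP + TN + FP + FN) * 100
= (49 + 46) / (49 + 46 + 5 + 7)
= 95 / 107
= 0.8879
= 88.8%

88.8


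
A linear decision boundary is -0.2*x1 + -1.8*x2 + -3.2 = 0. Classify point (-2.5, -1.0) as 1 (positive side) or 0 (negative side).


Compute -0.2 * -2.5 + -1.8 * -1.0 + -3.2
= 0.5 + 1.8 + -3.2
= -0.9
Since -0.9 < 0, the point is on the negative side.

0


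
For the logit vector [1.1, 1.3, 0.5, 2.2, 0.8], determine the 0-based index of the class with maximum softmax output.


Softmax is a monotonic transformation, so it preserves the argmax.
We need to find the index of the maximum logit.
Index 0: 1.1
Index 1: 1.3
Index 2: 0.5
Index 3: 2.2
Index 4: 0.8
Maximum logit = 2.2 at index 3

3


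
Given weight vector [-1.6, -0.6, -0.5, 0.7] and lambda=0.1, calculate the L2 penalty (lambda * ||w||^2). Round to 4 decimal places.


Squaring each weight:
(-1.6)^2 = 2.56
(-0.6)^2 = 0.36
(-0.5)^2 = 0.25
0.7^2 = 0.49
Sum of squares = 3.66
Penalty = 0.1 * 3.66 = 0.3660

0.3660


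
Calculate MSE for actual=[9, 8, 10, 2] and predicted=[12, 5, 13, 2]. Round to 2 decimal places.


Differences: [-3, 3, -3, 0]
Squared errors: [9, 9, 9, 0]
Sum of squared errors = 27
MSE = 27 / 4 = 6.75

6.75


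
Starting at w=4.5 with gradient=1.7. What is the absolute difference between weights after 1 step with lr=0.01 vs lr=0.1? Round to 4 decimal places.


With lr=0.01: w_new = 4.5 - 0.01 * 1.7 = 4.483
With lr=0.1: w_new = 4.5 - 0.1 * 1.7 = 4.33
Absolute difference = |4.483 - 4.33|
= 0.1530

0.1530


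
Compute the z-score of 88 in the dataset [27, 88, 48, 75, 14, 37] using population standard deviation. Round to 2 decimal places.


Mean = (27 + 88 + 48 + 75 + 14 + 37) / 6 = 48.1667
Variance = sum((x_i - mean)^2) / n = 674.4722
Std = sqrt(674.4722) = 25.9706
Z = (x - mean) / std
= (88 - 48.1667) / 25.9706
= 39.8333 / 25.9706
= 1.53

1.53


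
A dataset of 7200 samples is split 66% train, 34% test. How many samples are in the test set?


Train samples = 7200 * 66% = 4752
Test samples = 7200 - 4752
= 2448

2448


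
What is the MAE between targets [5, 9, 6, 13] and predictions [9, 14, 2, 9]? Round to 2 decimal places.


Absolute errors: [4, 5, 4, 4]
Sum of absolute errors = 17
MAE = 17 / 4 = 4.25

4.25


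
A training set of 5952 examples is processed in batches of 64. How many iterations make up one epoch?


Iterations per epoch = dataset_size / batch_size
= 5952 / 64
= 93

93


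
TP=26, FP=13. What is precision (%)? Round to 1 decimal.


Precision = TP / (TP + FP) * 100
= 26 / (26 + 13)
= 26 / 39
= 0.6667
= 66.7%

66.7


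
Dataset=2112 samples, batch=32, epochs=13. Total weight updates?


Iterations per epoch = 2112 / 32 = 66
Total updates = iterations_per_epoch * epochs
= 66 * 13
= 858

858


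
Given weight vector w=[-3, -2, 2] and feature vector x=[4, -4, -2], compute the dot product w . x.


Element-wise products:
-3 * 4 = -12
-2 * -4 = 8
2 * -2 = -4
Sum = -12 + 8 + -4
= -8

-8


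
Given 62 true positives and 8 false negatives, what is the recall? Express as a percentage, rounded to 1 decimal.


Recall = TP / (TP + FN) * 100
= 62 / (62 + 8)
= 62 / 70
= 0.8857
= 88.6%

88.6


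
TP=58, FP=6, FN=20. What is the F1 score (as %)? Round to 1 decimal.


Precision = TP / (TP + FP) = 58 / 64 = 0.9062
Recall = TP / (TP + FN) = 58 / 78 = 0.7436
F1 = 2 * P * R / (P + R)
= 2 * 0.9062 * 0.7436 / (0.9062 + 0.7436)
= 1.3478 / 1.6498
= 0.8169
As percentage: 81.7%

81.7


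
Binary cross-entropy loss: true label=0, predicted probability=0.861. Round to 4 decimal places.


For y=0: Loss = -log(1-p)
= -log(1 - 0.861)
= -log(0.139)
= -(-1.9733)
= 1.9733

1.9733


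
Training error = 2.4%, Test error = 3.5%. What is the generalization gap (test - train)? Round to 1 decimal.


Generalization gap = test_error - train_error
= 3.5 - 2.4
= 1.1%
A small gap suggests good generalization.

1.1


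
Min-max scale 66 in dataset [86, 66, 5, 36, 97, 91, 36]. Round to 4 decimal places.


Min = 5, Max = 97
Range = 97 - 5 = 92
Scaled = (x - min) / (max - min)
= (66 - 5) / 92
= 61 / 92
= 0.6630

0.6630


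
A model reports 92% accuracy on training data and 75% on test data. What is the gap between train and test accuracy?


Gap = train_accuracy - test_accuracy
= 92 - 75
= 17%
This gap suggests the model is overfitting.

17


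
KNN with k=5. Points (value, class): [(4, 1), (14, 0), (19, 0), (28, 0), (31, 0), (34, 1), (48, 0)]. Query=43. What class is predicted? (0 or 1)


Distances from query 43:
Point 48 (class 0): distance = 5
Point 34 (class 1): distance = 9
Point 31 (class 0): distance = 12
Point 28 (class 0): distance = 15
Point 19 (class 0): distance = 24
K=5 nearest neighbors: classes = [0, 1, 0, 0, 0]
Votes for class 1: 1 / 5
Majority vote => class 0

0


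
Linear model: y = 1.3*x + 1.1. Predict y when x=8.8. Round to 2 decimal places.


y = 1.3 * 8.8 + (1.1)
= 11.44 + (1.1)
= 12.54

12.54


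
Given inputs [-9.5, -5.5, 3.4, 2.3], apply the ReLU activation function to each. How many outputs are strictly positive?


ReLU(x) = max(0, x) for each element:
ReLU(-9.5) = 0
ReLU(-5.5) = 0
ReLU(3.4) = 3.4
ReLU(2.3) = 2.3
Active neurons (>0): 2

2


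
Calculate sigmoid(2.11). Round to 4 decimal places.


sigmoid(z) = 1 / (1 + exp(-z))
exp(-(2.11)) = exp(-2.11) = 0.1212
1 + 0.1212 = 1.1212
1 / 1.1212 = 0.8919

0.8919


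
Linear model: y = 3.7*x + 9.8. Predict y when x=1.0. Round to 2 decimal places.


y = 3.7 * 1.0 + (9.8)
= 3.7 + (9.8)
= 13.50

13.50


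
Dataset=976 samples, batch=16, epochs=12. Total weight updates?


Iterations per epoch = 976 / 16 = 61
Total updates = iterations_per_epoch * epochs
= 61 * 12
= 732

732


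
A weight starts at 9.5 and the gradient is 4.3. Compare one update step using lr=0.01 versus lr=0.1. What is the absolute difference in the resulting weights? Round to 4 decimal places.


With lr=0.01: w_new = 9.5 - 0.01 * 4.3 = 9.457
With lr=0.1: w_new = 9.5 - 0.1 * 4.3 = 9.07
Absolute difference = |9.457 - 9.07|
= 0.3870

0.3870


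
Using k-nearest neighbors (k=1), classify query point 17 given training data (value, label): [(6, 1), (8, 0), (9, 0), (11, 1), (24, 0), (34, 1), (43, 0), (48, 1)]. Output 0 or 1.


Distances from query 17:
Point 11 (class 1): distance = 6
K=1 nearest neighbors: classes = [1]
Votes for class 1: 1 / 1
Majority vote => class 1

1


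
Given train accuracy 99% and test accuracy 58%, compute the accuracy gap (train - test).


Gap = train_accuracy - test_accuracy
= 99 - 58
= 41%
This large gap strongly indicates overfitting.

41


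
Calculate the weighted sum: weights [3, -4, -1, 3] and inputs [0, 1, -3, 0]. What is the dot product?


Element-wise products:
3 * 0 = 0
-4 * 1 = -4
-1 * -3 = 3
3 * 0 = 0
Sum = 0 + -4 + 3 + 0
= -1

-1


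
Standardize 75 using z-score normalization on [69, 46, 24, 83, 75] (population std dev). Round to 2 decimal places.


Mean = (69 + 46 + 24 + 83 + 75) / 5 = 59.4
Variance = sum((x_i - mean)^2) / n = 465.04
Std = sqrt(465.04) = 21.5648
Z = (x - mean) / std
= (75 - 59.4) / 21.5648
= 15.6 / 21.5648
= 0.72

0.72


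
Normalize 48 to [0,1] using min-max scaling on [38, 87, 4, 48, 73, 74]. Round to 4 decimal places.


Min = 4, Max = 87
Range = 87 - 4 = 83
Scaled = (x - min) / (max - min)
= (48 - 4) / 83
= 44 / 83
= 0.5301

0.5301


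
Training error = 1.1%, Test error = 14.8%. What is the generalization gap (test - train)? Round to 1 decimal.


Generalization gap = test_error - train_error
= 14.8 - 1.1
= 13.7%
A large gap suggests overfitting.

13.7


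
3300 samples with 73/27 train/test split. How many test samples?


Train samples = 3300 * 73% = 2409
Test samples = 3300 - 2409
= 891

891


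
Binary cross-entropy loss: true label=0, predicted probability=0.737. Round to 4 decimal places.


For y=0: Loss = -log(1-p)
= -log(1 - 0.737)
= -log(0.263)
= -(-1.3356)
= 1.3356

1.3356


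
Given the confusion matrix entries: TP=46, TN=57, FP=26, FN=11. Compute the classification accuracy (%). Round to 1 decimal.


Accuracy = (TP + TN) / (TP + TN + FP + FN) * 100
= (46 + 57) / (46 + 57 + 26 + 11)
= 103 / 140
= 0.7357
= 73.6%

73.6


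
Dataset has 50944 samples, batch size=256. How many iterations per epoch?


Iterations per epoch = dataset_size / batch_size
= 50944 / 256
= 199

199


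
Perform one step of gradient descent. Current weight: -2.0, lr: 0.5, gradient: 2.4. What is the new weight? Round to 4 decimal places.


w_new = w_old - lr * gradient
= -2.0 - 0.5 * 2.4
= -2.0 - (1.2)
= -3.2000

-3.2000


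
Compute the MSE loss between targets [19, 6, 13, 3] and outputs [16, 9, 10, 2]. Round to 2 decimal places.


Differences: [3, -3, 3, 1]
Squared errors: [9, 9, 9, 1]
Sum of squared errors = 28
MSE = 28 / 4 = 7.00

7.00


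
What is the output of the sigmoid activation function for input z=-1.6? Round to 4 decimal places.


sigmoid(z) = 1 / (1 + exp(-z))
exp(-(-1.6)) = exp(1.6) = 4.953
1 + 4.953 = 5.953
1 / 5.953 = 0.1680

0.1680


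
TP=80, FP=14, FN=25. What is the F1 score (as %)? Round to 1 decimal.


Precision = TP / (TP + FP) = 80 / 94 = 0.8511
Recall = TP / (TP + FN) = 80 / 105 = 0.7619
F1 = 2 * P * R / (P + R)
= 2 * 0.8511 * 0.7619 / (0.8511 + 0.7619)
= 1.2969 / 1.613
= 0.804
As percentage: 80.4%

80.4


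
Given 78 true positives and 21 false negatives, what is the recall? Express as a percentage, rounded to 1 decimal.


Recall = TP / (TP + FN) * 100
= 78 / (78 + 21)
= 78 / 99
= 0.7879
= 78.8%

78.8


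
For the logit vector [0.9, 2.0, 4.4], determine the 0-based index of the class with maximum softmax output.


Softmax is a monotonic transformation, so it preserves the argmax.
We need to find the index of the maximum logit.
Index 0: 0.9
Index 1: 2.0
Index 2: 4.4
Maximum logit = 4.4 at index 2

2


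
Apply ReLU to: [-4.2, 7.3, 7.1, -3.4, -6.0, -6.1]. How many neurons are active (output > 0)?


ReLU(x) = max(0, x) for each element:
ReLU(-4.2) = 0
ReLU(7.3) = 7.3
ReLU(7.1) = 7.1
ReLU(-3.4) = 0
ReLU(-6.0) = 0
ReLU(-6.1) = 0
Active neurons (>0): 2

2


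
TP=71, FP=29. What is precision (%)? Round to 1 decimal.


Precision = TP / (TP + FP) * 100
= 71 / (71 + 29)
= 71 / 100
= 0.71
= 71.0%

71.0


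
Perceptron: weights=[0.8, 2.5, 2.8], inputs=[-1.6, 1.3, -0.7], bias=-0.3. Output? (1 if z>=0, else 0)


z = w . x + b
= 0.8*-1.6 + 2.5*1.3 + 2.8*-0.7 + -0.3
= -1.28 + 3.25 + -1.96 + -0.3
= 0.01 + -0.3
= -0.29
Since z = -0.29 < 0, output = 0

0


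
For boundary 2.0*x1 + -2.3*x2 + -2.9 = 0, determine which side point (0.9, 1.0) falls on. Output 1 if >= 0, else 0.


Compute 2.0 * 0.9 + -2.3 * 1.0 + -2.9
= 1.8 + -2.3 + -2.9
= -3.4
Since -3.4 < 0, the point is on the negative side.

0


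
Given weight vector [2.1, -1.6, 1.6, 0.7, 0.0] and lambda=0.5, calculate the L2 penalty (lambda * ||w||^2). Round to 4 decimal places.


Squaring each weight:
2.1^2 = 4.41
(-1.6)^2 = 2.56
1.6^2 = 2.56
0.7^2 = 0.49
0.0^2 = 0.0
Sum of squares = 10.02
Penalty = 0.5 * 10.02 = 5.0100

5.0100


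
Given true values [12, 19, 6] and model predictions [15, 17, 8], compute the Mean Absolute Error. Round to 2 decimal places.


Absolute errors: [3, 2, 2]
Sum of absolute errors = 7
MAE = 7 / 3 = 2.33

2.33


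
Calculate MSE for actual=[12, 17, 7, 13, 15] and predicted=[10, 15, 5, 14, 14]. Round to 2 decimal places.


Differences: [2, 2, 2, -1, 1]
Squared errors: [4, 4, 4, 1, 1]
Sum of squared errors = 14
MSE = 14 / 5 = 2.80

2.80


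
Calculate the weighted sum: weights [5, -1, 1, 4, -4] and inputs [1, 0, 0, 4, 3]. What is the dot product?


Element-wise products:
5 * 1 = 5
-1 * 0 = 0
1 * 0 = 0
4 * 4 = 16
-4 * 3 = -12
Sum = 5 + 0 + 0 + 16 + -12
= 9

9


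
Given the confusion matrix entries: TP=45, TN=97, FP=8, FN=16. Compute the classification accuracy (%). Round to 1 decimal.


Accuracy = (TP + TN) / (TP + TN + FP + FN) * 100
= (45 + 97) / (45 + 97 + 8 + 16)
= 142 / 166
= 0.8554
= 85.5%

85.5


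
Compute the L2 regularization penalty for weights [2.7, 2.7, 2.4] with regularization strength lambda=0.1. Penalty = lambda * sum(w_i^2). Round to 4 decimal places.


Squaring each weight:
2.7^2 = 7.29
2.7^2 = 7.29
2.4^2 = 5.76
Sum of squares = 20.34
Penalty = 0.1 * 20.34 = 2.0340

2.0340


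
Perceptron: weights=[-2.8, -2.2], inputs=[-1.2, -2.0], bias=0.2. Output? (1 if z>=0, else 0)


z = w . x + b
= -2.8*-1.2 + -2.2*-2.0 + 0.2
= 3.36 + 4.4 + 0.2
= 7.76 + 0.2
= 7.96
Since z = 7.96 >= 0, output = 1

1


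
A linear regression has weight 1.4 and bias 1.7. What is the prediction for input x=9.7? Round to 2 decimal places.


y = 1.4 * 9.7 + (1.7)
= 13.58 + (1.7)
= 15.28

15.28


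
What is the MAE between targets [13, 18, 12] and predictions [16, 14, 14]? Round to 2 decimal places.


Absolute errors: [3, 4, 2]
Sum of absolute errors = 9
MAE = 9 / 3 = 3.00

3.00


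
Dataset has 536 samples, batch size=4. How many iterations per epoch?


Iterations per epoch = dataset_size / batch_size
= 536 / 4
= 134

134


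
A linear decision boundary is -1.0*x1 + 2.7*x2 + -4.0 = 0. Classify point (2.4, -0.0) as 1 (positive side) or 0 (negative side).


Compute -1.0 * 2.4 + 2.7 * -0.0 + -4.0
= -2.4 + -0.0 + -4.0
= -6.4
Since -6.4 < 0, the point is on the negative side.

0


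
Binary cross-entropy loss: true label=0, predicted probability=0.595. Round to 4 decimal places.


For y=0: Loss = -log(1-p)
= -log(1 - 0.595)
= -log(0.405)
= -(-0.9039)
= 0.9039

0.9039


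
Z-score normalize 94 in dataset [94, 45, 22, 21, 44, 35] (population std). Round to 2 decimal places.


Mean = (94 + 45 + 22 + 21 + 44 + 35) / 6 = 43.5
Variance = sum((x_i - mean)^2) / n = 598.9167
Std = sqrt(598.9167) = 24.4728
Z = (x - mean) / std
= (94 - 43.5) / 24.4728
= 50.5 / 24.4728
= 2.06

2.06


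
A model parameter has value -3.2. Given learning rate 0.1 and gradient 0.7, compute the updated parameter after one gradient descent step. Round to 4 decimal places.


w_new = w_old - lr * gradient
= -3.2 - 0.1 * 0.7
= -3.2 - (0.07)
= -3.2700

-3.2700


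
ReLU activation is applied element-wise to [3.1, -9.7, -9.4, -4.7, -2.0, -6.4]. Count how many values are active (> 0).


ReLU(x) = max(0, x) for each element:
ReLU(3.1) = 3.1
ReLU(-9.7) = 0
ReLU(-9.4) = 0
ReLU(-4.7) = 0
ReLU(-2.0) = 0
ReLU(-6.4) = 0
Active neurons (>0): 1

1
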